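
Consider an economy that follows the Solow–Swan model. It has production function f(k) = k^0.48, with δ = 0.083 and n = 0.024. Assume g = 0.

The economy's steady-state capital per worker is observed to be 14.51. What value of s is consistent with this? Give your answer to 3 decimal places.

Steady state requires s·f(k) = (n + δ)·k, i.e. s·k^α = (n + δ)·k.
So s / (n + δ) = (k*)^(1−α) = 14.51^0.52 = 4.0185.
Therefore s = 4.0185 × (n + δ) = 4.0185 × 0.107 = 0.4300.

s ≈ 0.430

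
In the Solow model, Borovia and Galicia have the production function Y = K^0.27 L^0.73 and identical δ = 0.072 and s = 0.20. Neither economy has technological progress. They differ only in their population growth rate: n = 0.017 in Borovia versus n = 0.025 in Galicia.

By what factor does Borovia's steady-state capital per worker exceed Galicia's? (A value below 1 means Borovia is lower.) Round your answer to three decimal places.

ratio ≈ 1.125

Steady-state k* = [s/(n + δ)]^(1/(1−α)), so the ratio is [ (s_B/(n + δ)_B) / (s_G/(n + δ)_G) ]^1.3699.
s_B/(n + δ)_B = 0.20/0.089 = 2.2472; s_G/(n + δ)_G = 0.20/0.097 = 2.0619.
Ratio = (2.2472/2.0619)^1.3699 = 1.0899^1.3699 ≈ 1.1252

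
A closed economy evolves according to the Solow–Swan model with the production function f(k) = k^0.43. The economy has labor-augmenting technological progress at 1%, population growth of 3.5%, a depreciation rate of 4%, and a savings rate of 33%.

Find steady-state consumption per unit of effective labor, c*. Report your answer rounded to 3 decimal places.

c* ≈ 1.864

At the steady state, Δk = 0, so s·k^α = (n + g + δ)·k.
Dividing both sides by k: k^(1−α) = s / (n + g + δ).
k^0.57 = 0.33 / (0.035 + 0.010 + 0.040) = 0.33 / 0.085 = 3.8824
k* = 3.8824^(1/0.57) ≈ 10.8021
y* = (k*)^α = 10.8021^0.43 ≈ 2.7823
c* = (1 − s)·y* = (1 − 0.33) × 2.7823 ≈ 1.8641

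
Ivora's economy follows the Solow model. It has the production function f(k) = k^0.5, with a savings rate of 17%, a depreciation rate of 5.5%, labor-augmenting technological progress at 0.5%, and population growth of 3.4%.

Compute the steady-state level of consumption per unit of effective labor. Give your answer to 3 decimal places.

c* ≈ 1.501

In steady state, investment equals break-even investment: s·k^α = (n + g + δ)·k.
Dividing both sides by k: k^(1−α) = s / (n + g + δ).
k^0.5 = 0.17 / (0.034 + 0.005 + 0.055) = 0.17 / 0.094 = 1.8085
k* = 1.8085^(1/0.5) ≈ 3.2707
y* = (k*)^α = 3.2707^0.5 ≈ 1.8085
c* = (1 − s)·y* = (1 − 0.17) × 1.8085 ≈ 1.5011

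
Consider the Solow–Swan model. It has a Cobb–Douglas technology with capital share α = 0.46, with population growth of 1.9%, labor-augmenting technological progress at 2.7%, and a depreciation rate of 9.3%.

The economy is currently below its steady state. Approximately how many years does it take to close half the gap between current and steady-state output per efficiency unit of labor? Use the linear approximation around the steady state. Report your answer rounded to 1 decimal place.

t_½ ≈ 9.2 years

Near the steady state the convergence rate is λ = (1 − α)(n + g + δ).
λ = (1 − 0.46) × 0.139 = 0.54 × 0.139 = 0.07506
Half-life = ln 2 / λ = 0.6931 / 0.07506 ≈ 9.23 years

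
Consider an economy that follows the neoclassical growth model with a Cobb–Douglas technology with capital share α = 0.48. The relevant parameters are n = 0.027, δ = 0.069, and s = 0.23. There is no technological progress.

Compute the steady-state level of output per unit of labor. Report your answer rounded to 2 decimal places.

In steady state, investment equals break-even investment: s·k^α = (n + δ)·k.
Dividing both sides by k: k^(1−α) = s / (n + δ).
k^0.52 = 0.23 / (0.027 + 0.069) = 0.23 / 0.096 = 2.3958
k* = 2.3958^(1/0.52) ≈ 5.3668
y* = (k*)^α = 5.3668^0.48 ≈ 2.2401

y* ≈ 2.24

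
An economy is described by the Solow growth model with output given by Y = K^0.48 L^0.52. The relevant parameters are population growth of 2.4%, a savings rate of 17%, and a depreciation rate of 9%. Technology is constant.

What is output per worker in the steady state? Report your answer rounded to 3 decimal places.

In steady state, investment equals break-even investment: s·k^α = (n + δ)·k.
Dividing both sides by k: k^(1−α) = s / (n + δ).
k^0.52 = 0.17 / (0.024 + 0.090) = 0.17 / 0.114 = 1.4912
k* = 1.4912^(1/0.52) ≈ 2.1564
y* = (k*)^α = 2.1564^0.48 ≈ 1.4461

y* = 1.446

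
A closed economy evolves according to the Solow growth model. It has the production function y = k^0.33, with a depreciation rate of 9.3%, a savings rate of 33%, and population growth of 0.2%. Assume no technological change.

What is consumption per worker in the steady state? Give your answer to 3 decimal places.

In steady state, investment equals break-even investment: s·k^α = (n + δ)·k.
Dividing both sides by k: k^(1−α) = s / (n + δ).
k^0.67 = 0.33 / (0.002 + 0.093) = 0.33 / 0.095 = 3.4737
k* = 3.4737^(1/0.67) ≈ 6.4144
y* = (k*)^α = 6.4144^0.33 ≈ 1.8466
c* = (1 − s)·y* = (1 − 0.33) × 1.8466 ≈ 1.2372

c* = 1.237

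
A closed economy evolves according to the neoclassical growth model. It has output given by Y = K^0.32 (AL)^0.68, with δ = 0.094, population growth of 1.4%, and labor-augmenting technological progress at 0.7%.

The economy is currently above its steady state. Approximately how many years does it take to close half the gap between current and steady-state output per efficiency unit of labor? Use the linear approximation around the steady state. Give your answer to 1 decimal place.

Near the steady state the convergence rate is λ = (1 − α)(n + g + δ).
λ = (1 − 0.32) × 0.115 = 0.68 × 0.115 = 0.0782
Half-life = ln 2 / λ = 0.6931 / 0.0782 ≈ 8.86 years

half-life ≈ 8.9 years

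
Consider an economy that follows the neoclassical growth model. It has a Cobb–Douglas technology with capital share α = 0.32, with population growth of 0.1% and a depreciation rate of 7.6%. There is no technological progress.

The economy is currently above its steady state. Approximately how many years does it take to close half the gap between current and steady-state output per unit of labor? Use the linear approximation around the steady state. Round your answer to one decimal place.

Near the steady state the convergence rate is λ = (1 − α)(n + δ).
λ = (1 − 0.32) × 0.077 = 0.68 × 0.077 = 0.05236
Half-life = ln 2 / λ = 0.6931 / 0.05236 ≈ 13.24 years

half-life ≈ 13.2 years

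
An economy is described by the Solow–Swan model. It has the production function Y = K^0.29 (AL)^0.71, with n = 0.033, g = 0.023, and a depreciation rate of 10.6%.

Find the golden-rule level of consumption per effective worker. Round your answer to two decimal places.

At the golden rule, f'(k) = n + g + δ, so α·k^(α−1) = n + g + δ and k_gold = (α/(n + g + δ))^(1/(1−α)).
k_gold = (0.29/0.162)^(1/0.71) = 1.7901^1.4085 ≈ 2.2708
c_gold = f(k_gold) − (n + g + δ)·k_gold = 1.2685 − 0.162×2.2708 ≈ 0.9006

c_gold ≈ 0.90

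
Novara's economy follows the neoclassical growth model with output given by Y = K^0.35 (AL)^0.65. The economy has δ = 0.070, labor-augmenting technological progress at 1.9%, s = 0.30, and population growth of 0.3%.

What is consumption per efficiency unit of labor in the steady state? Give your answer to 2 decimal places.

c* ≈ 1.32

At the steady state, Δk = 0, so s·k^α = (n + g + δ)·k.
Dividing both sides by k: k^(1−α) = s / (n + g + δ).
k^0.65 = 0.30 / (0.003 + 0.019 + 0.070) = 0.30 / 0.092 = 3.2609
k* = 3.2609^(1/0.65) ≈ 6.1624
y* = (k*)^α = 6.1624^0.35 ≈ 1.8898
c* = (1 − s)·y* = (1 − 0.30) × 1.8898 ≈ 1.3229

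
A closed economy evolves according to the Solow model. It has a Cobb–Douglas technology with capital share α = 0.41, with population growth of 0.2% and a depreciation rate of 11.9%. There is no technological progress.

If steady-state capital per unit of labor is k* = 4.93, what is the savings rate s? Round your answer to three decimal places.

At the steady state, Δk = 0, so s·k^α = (n + δ)·k.
So s / (n + δ) = (k*)^(1−α) = 4.93^0.59 = 2.5632.
Therefore s = 2.5632 × (n + δ) = 2.5632 × 0.121 = 0.3101.

s ≈ 0.310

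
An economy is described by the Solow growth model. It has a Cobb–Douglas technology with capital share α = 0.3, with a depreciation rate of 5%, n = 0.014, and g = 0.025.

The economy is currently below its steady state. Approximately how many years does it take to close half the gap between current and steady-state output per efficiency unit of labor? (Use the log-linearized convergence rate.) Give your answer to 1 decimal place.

Near the steady state the convergence rate is λ = (1 − α)(n + g + δ).
λ = (1 − 0.3) × 0.089 = 0.7 × 0.089 = 0.0623
Half-life = ln 2 / λ = 0.6931 / 0.0623 ≈ 11.13 years

half-life ≈ 11.1 years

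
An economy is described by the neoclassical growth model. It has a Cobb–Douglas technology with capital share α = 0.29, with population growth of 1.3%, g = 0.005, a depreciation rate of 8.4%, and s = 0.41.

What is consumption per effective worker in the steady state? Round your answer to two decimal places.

In steady state, investment equals break-even investment: s·k^α = (n + g + δ)·k.
Rearranging, k^(1−α) = s / (n + g + δ).
k^0.71 = 0.41 / (0.013 + 0.005 + 0.084) = 0.41 / 0.102 = 4.0196
k* = 4.0196^(1/0.71) ≈ 7.0952
y* = (k*)^α = 7.0952^0.29 ≈ 1.7651
c* = (1 − s)·y* = (1 − 0.41) × 1.7651 ≈ 1.0414

c* = 1.04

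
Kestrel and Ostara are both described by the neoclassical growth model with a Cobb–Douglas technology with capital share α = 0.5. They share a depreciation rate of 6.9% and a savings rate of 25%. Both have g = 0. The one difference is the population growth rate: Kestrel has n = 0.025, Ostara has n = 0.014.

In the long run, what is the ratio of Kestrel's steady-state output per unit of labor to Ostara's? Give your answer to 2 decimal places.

ratio ≈ 0.88

Steady-state y* = [s/(n + δ)]^(α/(1−α)), so the ratio is [ (s_K/(n + δ)_K) / (s_O/(n + δ)_O) ]^1.
s_K/(n + δ)_K = 0.25/0.094 = 2.6596; s_O/(n + δ)_O = 0.25/0.083 = 3.0120.
Ratio = (2.6596/3.0120)^1 = 0.8830^1 ≈ 0.8830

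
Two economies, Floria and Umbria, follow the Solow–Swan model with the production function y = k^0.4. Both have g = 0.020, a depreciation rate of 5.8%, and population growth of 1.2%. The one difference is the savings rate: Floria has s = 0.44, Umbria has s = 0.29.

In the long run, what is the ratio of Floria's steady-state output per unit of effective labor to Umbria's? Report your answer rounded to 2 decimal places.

Steady-state y* = [s/(n + g + δ)]^(α/(1−α)), so the ratio is [ (s_F/(n + g + δ)_F) / (s_U/(n + g + δ)_U) ]^0.6667.
s_F/(n + g + δ)_F = 0.44/0.090 = 4.8889; s_U/(n + g + δ)_U = 0.29/0.090 = 3.2222.
Ratio = (4.8889/3.2222)^0.6667 = 1.5173^0.6667 ≈ 1.3204

y*_F / y*_U ≈ 1.32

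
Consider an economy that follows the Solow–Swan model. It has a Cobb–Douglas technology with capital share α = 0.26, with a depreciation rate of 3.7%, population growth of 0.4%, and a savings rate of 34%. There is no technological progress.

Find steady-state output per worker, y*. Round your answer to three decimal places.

Steady state requires s·f(k) = (n + δ)·k, i.e. s·k^α = (n + δ)·k.
Dividing both sides by k: k^(1−α) = s / (n + δ).
k^0.74 = 0.34 / (0.004 + 0.037) = 0.34 / 0.041 = 8.2927
k* = 8.2927^(1/0.74) ≈ 17.4374
y* = (k*)^α = 17.4374^0.26 ≈ 2.1027

y* ≈ 2.103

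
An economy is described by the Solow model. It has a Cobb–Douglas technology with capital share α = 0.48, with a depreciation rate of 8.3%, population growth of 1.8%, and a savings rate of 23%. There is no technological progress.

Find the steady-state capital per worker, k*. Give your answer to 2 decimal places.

k* = 4.87

In steady state, investment equals break-even investment: s·k^α = (n + δ)·k.
Rearranging, k^(1−α) = s / (n + δ).
k^0.52 = 0.23 / (0.018 + 0.083) = 0.23 / 0.101 = 2.2772
k* = 2.2772^(1/0.52) ≈ 4.8675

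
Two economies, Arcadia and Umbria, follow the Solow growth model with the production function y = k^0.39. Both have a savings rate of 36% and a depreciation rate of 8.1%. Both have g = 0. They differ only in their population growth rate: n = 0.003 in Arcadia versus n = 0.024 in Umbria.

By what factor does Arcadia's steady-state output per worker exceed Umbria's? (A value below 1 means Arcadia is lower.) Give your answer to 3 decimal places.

Steady-state y* = [s/(n + δ)]^(α/(1−α)), so the ratio is [ (s_A/(n + δ)_A) / (s_U/(n + δ)_U) ]^0.6393.
s_A/(n + δ)_A = 0.36/0.084 = 4.2857; s_U/(n + δ)_U = 0.36/0.105 = 3.4286.
Ratio = (4.2857/3.4286)^0.6393 = 1.2500^0.6393 ≈ 1.1533

ratio ≈ 1.153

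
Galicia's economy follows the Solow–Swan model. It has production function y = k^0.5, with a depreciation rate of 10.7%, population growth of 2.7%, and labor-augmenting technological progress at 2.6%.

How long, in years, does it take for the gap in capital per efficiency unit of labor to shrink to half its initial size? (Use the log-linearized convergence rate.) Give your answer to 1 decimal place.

Near the steady state the convergence rate is λ = (1 − α)(n + g + δ).
λ = (1 − 0.5) × 0.160 = 0.5 × 0.160 = 0.0800
Half-life = ln 2 / λ = 0.6931 / 0.0800 ≈ 8.66 years

half-life ≈ 8.7 years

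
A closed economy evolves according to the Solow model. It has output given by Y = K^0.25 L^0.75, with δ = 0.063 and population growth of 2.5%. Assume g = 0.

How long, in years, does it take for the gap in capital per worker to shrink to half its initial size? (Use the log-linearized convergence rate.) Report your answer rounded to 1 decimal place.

Near the steady state the convergence rate is λ = (1 − α)(n + δ).
λ = (1 − 0.25) × 0.088 = 0.75 × 0.088 = 0.0660
Half-life = ln 2 / λ = 0.6931 / 0.0660 ≈ 10.50 years

about 10.5 years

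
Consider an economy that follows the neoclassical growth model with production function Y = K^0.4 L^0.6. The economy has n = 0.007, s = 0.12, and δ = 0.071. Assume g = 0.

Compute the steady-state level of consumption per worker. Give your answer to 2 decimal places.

c* = 1.17

In steady state, investment equals break-even investment: s·k^α = (n + δ)·k.
Rearranging, k^(1−α) = s / (n + δ).
k^0.6 = 0.12 / (0.007 + 0.071) = 0.12 / 0.078 = 1.5385
k* = 1.5385^(1/0.6) ≈ 2.0504
y* = (k*)^α = 2.0504^0.4 ≈ 1.3327
c* = (1 − s)·y* = (1 − 0.12) × 1.3327 ≈ 1.1728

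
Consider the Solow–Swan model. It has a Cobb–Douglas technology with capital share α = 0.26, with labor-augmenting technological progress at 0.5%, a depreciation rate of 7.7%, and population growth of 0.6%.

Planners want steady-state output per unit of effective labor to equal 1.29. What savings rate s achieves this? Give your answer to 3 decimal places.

s ≈ 0.182

Steady state requires s·f(k) = (n + g + δ)·k, i.e. s·k^α = (n + g + δ)·k.
Since y* = [s/(n + g + δ)]^(α/(1−α)), we have s/(n + g + δ) = (y*)^((1−α)/α) = 1.29^2.8462 = 2.0642.
Therefore s = 2.0642 × (n + g + δ) = 2.0642 × 0.088 = 0.1816.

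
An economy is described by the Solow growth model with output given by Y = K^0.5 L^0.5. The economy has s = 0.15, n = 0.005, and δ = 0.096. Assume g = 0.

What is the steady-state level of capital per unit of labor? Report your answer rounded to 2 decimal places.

Steady state requires s·f(k) = (n + δ)·k, i.e. s·k^α = (n + δ)·k.
Rearranging, k^(1−α) = s / (n + δ).
k^0.5 = 0.15 / (0.005 + 0.096) = 0.15 / 0.101 = 1.4851
k* = 1.4851^(1/0.5) ≈ 2.2055

k* = 2.21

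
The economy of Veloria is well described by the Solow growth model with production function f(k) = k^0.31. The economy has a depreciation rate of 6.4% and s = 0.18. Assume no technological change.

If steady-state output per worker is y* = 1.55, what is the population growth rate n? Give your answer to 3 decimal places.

At the steady state, Δk = 0, so s·k^α = (n + δ)·k.
Since y* = [s/(n + δ)]^(α/(1−α)), we have s/(n + δ) = (y*)^((1−α)/α) = 1.55^2.2258 = 2.6524.
Therefore n + δ = s / 2.6524 = 0.18 / 2.6524 = 0.0679, so n = 0.0679 − 0.064 = 0.0039.

n ≈ 0.004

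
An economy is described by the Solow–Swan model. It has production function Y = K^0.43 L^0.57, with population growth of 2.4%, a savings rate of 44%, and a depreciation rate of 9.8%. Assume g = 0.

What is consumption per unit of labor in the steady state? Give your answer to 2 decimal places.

c* ≈ 1.47

Steady state requires s·f(k) = (n + δ)·k, i.e. s·k^α = (n + δ)·k.
Rearranging, k^(1−α) = s / (n + δ).
k^0.57 = 0.44 / (0.024 + 0.098) = 0.44 / 0.122 = 3.6066
k* = 3.6066^(1/0.57) ≈ 9.4922
y* = (k*)^α = 9.4922^0.43 ≈ 2.6319
c* = (1 − s)·y* = (1 − 0.44) × 2.6319 ≈ 1.4739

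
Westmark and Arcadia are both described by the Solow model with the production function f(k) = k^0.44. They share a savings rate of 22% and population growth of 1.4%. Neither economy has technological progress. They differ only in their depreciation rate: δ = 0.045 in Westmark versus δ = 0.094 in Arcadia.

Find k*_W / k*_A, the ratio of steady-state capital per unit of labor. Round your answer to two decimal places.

Steady-state k* = [s/(n + δ)]^(1/(1−α)), so the ratio is [ (s_W/(n + δ)_W) / (s_A/(n + δ)_A) ]^1.7857.
s_W/(n + δ)_W = 0.22/0.059 = 3.7288; s_A/(n + δ)_A = 0.22/0.108 = 2.0370.
Ratio = (3.7288/2.0370)^1.7857 = 1.8305^1.7857 ≈ 2.9435

k*_W / k*_A ≈ 2.94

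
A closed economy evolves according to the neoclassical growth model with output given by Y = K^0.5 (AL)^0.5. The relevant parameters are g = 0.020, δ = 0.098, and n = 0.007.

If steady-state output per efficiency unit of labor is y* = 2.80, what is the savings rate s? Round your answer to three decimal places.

Steady state requires s·f(k) = (n + g + δ)·k, i.e. s·k^α = (n + g + δ)·k.
Since y* = [s/(n + g + δ)]^(α/(1−α)), we have s/(n + g + δ) = (y*)^((1−α)/α) = 2.80^1 = 2.8000.
Therefore s = 2.8000 × (n + g + δ) = 2.8000 × 0.125 = 0.3500.

s ≈ 0.350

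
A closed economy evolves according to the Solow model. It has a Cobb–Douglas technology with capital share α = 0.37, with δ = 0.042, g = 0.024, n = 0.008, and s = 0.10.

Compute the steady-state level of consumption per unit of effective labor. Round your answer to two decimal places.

Steady state requires s·f(k) = (n + g + δ)·k, i.e. s·k^α = (n + g + δ)·k.
Dividing both sides by k: k^(1−α) = s / (n + g + δ).
k^0.63 = 0.10 / (0.008 + 0.024 + 0.042) = 0.10 / 0.074 = 1.3514
k* = 1.3514^(1/0.63) ≈ 1.6128
y* = (k*)^α = 1.6128^0.37 ≈ 1.1935
c* = (1 − s)·y* = (1 − 0.10) × 1.1935 ≈ 1.0742

c* = 1.07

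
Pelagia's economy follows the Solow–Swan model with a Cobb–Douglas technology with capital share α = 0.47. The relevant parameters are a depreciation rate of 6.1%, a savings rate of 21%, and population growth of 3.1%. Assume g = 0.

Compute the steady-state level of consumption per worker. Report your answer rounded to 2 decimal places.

At the steady state, Δk = 0, so s·k^α = (n + δ)·k.
Dividing both sides by k: k^(1−α) = s / (n + δ).
k^0.53 = 0.21 / (0.031 + 0.061) = 0.21 / 0.092 = 2.2826
k* = 2.2826^(1/0.53) ≈ 4.7455
y* = (k*)^α = 4.7455^0.47 ≈ 2.0790
c* = (1 − s)·y* = (1 − 0.21) × 2.0790 ≈ 1.6424

c* ≈ 1.64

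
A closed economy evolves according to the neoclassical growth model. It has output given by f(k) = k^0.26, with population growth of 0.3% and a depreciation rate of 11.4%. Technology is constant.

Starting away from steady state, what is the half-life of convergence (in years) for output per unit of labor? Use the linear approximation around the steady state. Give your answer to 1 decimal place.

about 8.0 years

Near the steady state the convergence rate is λ = (1 − α)(n + δ).
λ = (1 − 0.26) × 0.117 = 0.74 × 0.117 = 0.08658
Half-life = ln 2 / λ = 0.6931 / 0.08658 ≈ 8.01 years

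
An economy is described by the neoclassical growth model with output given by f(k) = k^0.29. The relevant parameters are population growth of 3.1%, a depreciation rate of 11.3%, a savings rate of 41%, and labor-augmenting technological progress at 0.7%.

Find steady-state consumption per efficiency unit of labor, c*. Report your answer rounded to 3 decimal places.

At the steady state, Δk = 0, so s·k^α = (n + g + δ)·k.
Dividing both sides by k: k^(1−α) = s / (n + g + δ).
k^0.71 = 0.41 / (0.031 + 0.007 + 0.113) = 0.41 / 0.151 = 2.7152
k* = 2.7152^(1/0.71) ≈ 4.0831
y* = (k*)^α = 4.0831^0.29 ≈ 1.5038
c* = (1 − s)·y* = (1 − 0.41) × 1.5038 ≈ 0.8872

c* ≈ 0.887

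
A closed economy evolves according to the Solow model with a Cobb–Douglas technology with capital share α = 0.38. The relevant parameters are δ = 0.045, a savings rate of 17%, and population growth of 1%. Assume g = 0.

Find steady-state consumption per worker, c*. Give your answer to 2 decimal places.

c* = 1.66

In steady state, investment equals break-even investment: s·k^α = (n + δ)·k.
Dividing both sides by k: k^(1−α) = s / (n + δ).
k^0.62 = 0.17 / (0.010 + 0.045) = 0.17 / 0.055 = 3.0909
k* = 3.0909^(1/0.62) ≈ 6.1725
y* = (k*)^α = 6.1725^0.38 ≈ 1.9970
c* = (1 − s)·y* = (1 − 0.17) × 1.9970 ≈ 1.6575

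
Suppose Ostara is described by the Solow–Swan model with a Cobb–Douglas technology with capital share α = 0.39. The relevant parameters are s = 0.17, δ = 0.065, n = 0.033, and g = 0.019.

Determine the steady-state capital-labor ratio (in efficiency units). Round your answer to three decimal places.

k* ≈ 1.845

In steady state, investment equals break-even investment: s·k^α = (n + g + δ)·k.
Rearranging, k^(1−α) = s / (n + g + δ).
k^0.61 = 0.17 / (0.033 + 0.019 + 0.065) = 0.17 / 0.117 = 1.4530
k* = 1.4530^(1/0.61) ≈ 1.8451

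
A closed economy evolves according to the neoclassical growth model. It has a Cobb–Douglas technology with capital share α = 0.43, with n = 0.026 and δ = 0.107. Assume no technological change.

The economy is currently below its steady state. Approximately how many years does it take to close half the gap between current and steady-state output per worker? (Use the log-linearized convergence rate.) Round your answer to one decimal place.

half-life ≈ 9.1 years

Near the steady state the convergence rate is λ = (1 − α)(n + δ).
λ = (1 − 0.43) × 0.133 = 0.57 × 0.133 = 0.07581
Half-life = ln 2 / λ = 0.6931 / 0.07581 ≈ 9.14 years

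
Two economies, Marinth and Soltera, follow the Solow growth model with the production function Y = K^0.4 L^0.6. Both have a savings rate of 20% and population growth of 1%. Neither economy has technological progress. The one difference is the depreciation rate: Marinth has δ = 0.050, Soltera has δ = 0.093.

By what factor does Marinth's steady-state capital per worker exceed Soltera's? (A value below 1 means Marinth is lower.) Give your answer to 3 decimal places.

Steady-state k* = [s/(n + δ)]^(1/(1−α)), so the ratio is [ (s_M/(n + δ)_M) / (s_S/(n + δ)_S) ]^1.6667.
s_M/(n + δ)_M = 0.20/0.060 = 3.3333; s_S/(n + δ)_S = 0.20/0.103 = 1.9417.
Ratio = (3.3333/1.9417)^1.6667 = 1.7167^1.6667 ≈ 2.4613

k*_M / k*_S ≈ 2.461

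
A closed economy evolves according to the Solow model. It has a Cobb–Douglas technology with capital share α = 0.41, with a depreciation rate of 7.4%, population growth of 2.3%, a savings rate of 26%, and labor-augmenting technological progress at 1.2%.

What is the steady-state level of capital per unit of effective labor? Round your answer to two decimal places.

k* = 4.36

In steady state, investment equals break-even investment: s·k^α = (n + g + δ)·k.
Rearranging, k^(1−α) = s / (n + g + δ).
k^0.59 = 0.26 / (0.023 + 0.012 + 0.074) = 0.26 / 0.109 = 2.3853
k* = 2.3853^(1/0.59) ≈ 4.3642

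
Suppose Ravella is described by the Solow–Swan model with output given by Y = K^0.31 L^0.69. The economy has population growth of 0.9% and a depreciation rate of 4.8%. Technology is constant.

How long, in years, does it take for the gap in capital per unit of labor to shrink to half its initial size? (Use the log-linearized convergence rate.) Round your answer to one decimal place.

t_½ ≈ 17.6 years

Near the steady state the convergence rate is λ = (1 − α)(n + δ).
λ = (1 − 0.31) × 0.057 = 0.69 × 0.057 = 0.03933
Half-life = ln 2 / λ = 0.6931 / 0.03933 ≈ 17.62 years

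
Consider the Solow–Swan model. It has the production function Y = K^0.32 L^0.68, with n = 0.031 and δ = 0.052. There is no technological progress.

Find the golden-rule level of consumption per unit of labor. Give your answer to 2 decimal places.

At the golden rule, f'(k) = n + δ, so α·k^(α−1) = n + δ and k_gold = (α/(n + δ))^(1/(1−α)).
k_gold = (0.32/0.083)^(1/0.68) = 3.8554^1.4706 ≈ 7.2757
c_gold = f(k_gold) − (n + δ)·k_gold = 1.8871 − 0.083×7.2757 ≈ 1.2832

c_gold ≈ 1.28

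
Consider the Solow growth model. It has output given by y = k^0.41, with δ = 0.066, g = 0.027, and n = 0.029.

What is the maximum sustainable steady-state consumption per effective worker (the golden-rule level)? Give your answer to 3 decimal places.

c_gold ≈ 1.370

At the golden rule, f'(k) = n + g + δ, so α·k^(α−1) = n + g + δ and k_gold = (α/(n + g + δ))^(1/(1−α)).
k_gold = (0.41/0.122)^(1/0.59) = 3.3607^1.6949 ≈ 7.8027
c_gold = f(k_gold) − (n + g + δ)·k_gold = 2.3218 − 0.122×7.8027 ≈ 1.3699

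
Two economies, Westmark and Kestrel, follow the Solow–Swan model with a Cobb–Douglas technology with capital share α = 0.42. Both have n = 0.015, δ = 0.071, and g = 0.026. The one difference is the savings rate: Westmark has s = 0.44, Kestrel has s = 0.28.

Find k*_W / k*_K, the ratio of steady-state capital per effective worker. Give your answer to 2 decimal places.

Steady-state k* = [s/(n + g + δ)]^(1/(1−α)), so the ratio is [ (s_W/(n + g + δ)_W) / (s_K/(n + g + δ)_K) ]^1.7241.
s_W/(n + g + δ)_W = 0.44/0.112 = 3.9286; s_K/(n + g + δ)_K = 0.28/0.112 = 2.5000.
Ratio = (3.9286/2.5000)^1.7241 = 1.5714^1.7241 ≈ 2.1798

k*_W / k*_K ≈ 2.18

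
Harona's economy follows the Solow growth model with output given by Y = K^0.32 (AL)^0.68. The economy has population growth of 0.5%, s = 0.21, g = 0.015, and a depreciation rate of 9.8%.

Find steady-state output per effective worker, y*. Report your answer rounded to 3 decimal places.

y* = 1.312

At the steady state, Δk = 0, so s·k^α = (n + g + δ)·k.
Rearranging, k^(1−α) = s / (n + g + δ).
k^0.68 = 0.21 / (0.005 + 0.015 + 0.098) = 0.21 / 0.118 = 1.7797
k* = 1.7797^(1/0.68) ≈ 2.3343
y* = (k*)^α = 2.3343^0.32 ≈ 1.3116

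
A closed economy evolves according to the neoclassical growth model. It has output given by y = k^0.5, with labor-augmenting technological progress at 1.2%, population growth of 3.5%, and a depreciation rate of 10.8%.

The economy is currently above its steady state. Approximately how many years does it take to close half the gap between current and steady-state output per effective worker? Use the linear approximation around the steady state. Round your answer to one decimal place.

about 8.9 years

Near the steady state the convergence rate is λ = (1 − α)(n + g + δ).
λ = (1 − 0.5) × 0.155 = 0.5 × 0.155 = 0.0775
Half-life = ln 2 / λ = 0.6931 / 0.0775 ≈ 8.94 years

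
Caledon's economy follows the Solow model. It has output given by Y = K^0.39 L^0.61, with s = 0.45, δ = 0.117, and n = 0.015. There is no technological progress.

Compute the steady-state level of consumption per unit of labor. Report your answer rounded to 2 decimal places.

In steady state, investment equals break-even investment: s·k^α = (n + δ)·k.
Rearranging, k^(1−α) = s / (n + δ).
k^0.61 = 0.45 / (0.015 + 0.117) = 0.45 / 0.132 = 3.4091
k* = 3.4091^(1/0.61) ≈ 7.4676
y* = (k*)^α = 7.4676^0.39 ≈ 2.1905
c* = (1 − s)·y* = (1 − 0.45) × 2.1905 ≈ 1.2048

c* ≈ 1.20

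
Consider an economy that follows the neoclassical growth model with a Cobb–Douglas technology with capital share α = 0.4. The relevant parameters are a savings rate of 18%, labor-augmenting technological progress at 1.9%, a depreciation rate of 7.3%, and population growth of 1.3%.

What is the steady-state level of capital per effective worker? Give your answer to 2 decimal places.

k* = 2.46

Steady state requires s·f(k) = (n + g + δ)·k, i.e. s·k^α = (n + g + δ)·k.
Dividing both sides by k: k^(1−α) = s / (n + g + δ).
k^0.6 = 0.18 / (0.013 + 0.019 + 0.073) = 0.18 / 0.105 = 1.7143
k* = 1.7143^(1/0.6) ≈ 2.4555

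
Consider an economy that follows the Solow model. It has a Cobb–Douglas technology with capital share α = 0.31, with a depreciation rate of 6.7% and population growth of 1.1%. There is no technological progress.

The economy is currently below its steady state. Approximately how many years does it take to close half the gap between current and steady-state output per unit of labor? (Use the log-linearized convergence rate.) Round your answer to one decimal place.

about 12.9 years

Near the steady state the convergence rate is λ = (1 − α)(n + δ).
λ = (1 − 0.31) × 0.078 = 0.69 × 0.078 = 0.05382
Half-life = ln 2 / λ = 0.6931 / 0.05382 ≈ 12.88 years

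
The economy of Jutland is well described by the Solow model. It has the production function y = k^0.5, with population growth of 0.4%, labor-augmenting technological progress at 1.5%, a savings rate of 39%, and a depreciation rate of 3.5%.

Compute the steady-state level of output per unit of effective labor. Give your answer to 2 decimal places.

In steady state, investment equals break-even investment: s·k^α = (n + g + δ)·k.
Rearranging, k^(1−α) = s / (n + g + δ).
k^0.5 = 0.39 / (0.004 + 0.015 + 0.035) = 0.39 / 0.054 = 7.2222
k* = 7.2222^(1/0.5) ≈ 52.1602
y* = (k*)^α = 52.1602^0.5 ≈ 7.2222

y* ≈ 7.22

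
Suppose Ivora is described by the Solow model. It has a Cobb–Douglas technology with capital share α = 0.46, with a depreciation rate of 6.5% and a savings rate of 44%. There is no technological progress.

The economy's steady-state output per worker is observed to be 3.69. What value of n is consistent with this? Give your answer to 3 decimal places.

At the steady state, Δk = 0, so s·k^α = (n + δ)·k.
Since y* = [s/(n + δ)]^(α/(1−α)), we have s/(n + δ) = (y*)^((1−α)/α) = 3.69^1.1739 = 4.6305.
Therefore n + δ = s / 4.6305 = 0.44 / 4.6305 = 0.0950, so n = 0.0950 − 0.065 = 0.0300.

n ≈ 0.030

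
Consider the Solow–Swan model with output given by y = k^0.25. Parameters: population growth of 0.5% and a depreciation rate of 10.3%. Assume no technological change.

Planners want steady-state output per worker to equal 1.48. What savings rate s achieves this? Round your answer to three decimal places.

Steady state requires s·f(k) = (n + δ)·k, i.e. s·k^α = (n + δ)·k.
Since y* = [s/(n + δ)]^(α/(1−α)), we have s/(n + δ) = (y*)^((1−α)/α) = 1.48^3 = 3.2418.
Therefore s = 3.2418 × (n + δ) = 3.2418 × 0.108 = 0.3501.

s ≈ 0.350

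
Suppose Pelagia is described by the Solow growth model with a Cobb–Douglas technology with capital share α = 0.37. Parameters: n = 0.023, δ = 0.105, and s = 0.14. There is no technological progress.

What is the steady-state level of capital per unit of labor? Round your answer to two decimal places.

In steady state, investment equals break-even investment: s·k^α = (n + δ)·k.
Rearranging, k^(1−α) = s / (n + δ).
k^0.63 = 0.14 / (0.023 + 0.105) = 0.14 / 0.128 = 1.0938
k* = 1.0938^(1/0.63) ≈ 1.1529

k* = 1.15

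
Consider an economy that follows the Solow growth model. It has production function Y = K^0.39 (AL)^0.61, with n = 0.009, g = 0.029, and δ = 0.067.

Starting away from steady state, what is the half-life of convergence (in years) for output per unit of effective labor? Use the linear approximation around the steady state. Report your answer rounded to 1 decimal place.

half-life ≈ 10.8 years

Near the steady state the convergence rate is λ = (1 − α)(n + g + δ).
λ = (1 − 0.39) × 0.105 = 0.61 × 0.105 = 0.06405
Half-life = ln 2 / λ = 0.6931 / 0.06405 ≈ 10.82 years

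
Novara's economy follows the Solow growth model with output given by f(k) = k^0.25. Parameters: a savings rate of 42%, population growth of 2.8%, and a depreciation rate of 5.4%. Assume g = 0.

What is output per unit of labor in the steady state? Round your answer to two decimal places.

y* ≈ 1.72

At the steady state, Δk = 0, so s·k^α = (n + δ)·k.
Rearranging, k^(1−α) = s / (n + δ).
k^0.75 = 0.42 / (0.028 + 0.054) = 0.42 / 0.082 = 5.1220
k* = 5.1220^(1/0.75) ≈ 8.8292
y* = (k*)^α = 8.8292^0.25 ≈ 1.7238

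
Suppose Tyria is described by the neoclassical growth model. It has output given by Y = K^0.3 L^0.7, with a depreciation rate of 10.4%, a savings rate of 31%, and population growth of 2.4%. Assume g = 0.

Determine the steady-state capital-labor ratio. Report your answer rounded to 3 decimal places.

Steady state requires s·f(k) = (n + δ)·k, i.e. s·k^α = (n + δ)·k.
Dividing both sides by k: k^(1−α) = s / (n + δ).
k^0.7 = 0.31 / (0.024 + 0.104) = 0.31 / 0.128 = 2.4219
k* = 2.4219^(1/0.7) ≈ 3.5383

k* ≈ 3.538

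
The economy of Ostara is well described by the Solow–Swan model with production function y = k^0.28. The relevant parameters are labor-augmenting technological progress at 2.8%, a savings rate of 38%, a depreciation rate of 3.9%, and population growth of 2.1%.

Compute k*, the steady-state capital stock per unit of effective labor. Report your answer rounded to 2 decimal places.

k* = 7.63

At the steady state, Δk = 0, so s·k^α = (n + g + δ)·k.
Dividing both sides by k: k^(1−α) = s / (n + g + δ).
k^0.72 = 0.38 / (0.021 + 0.028 + 0.039) = 0.38 / 0.088 = 4.3182
k* = 4.3182^(1/0.72) ≈ 7.6272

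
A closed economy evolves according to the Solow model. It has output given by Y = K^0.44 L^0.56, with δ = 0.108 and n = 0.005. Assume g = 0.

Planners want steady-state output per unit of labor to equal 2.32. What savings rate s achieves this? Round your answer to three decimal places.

s ≈ 0.330

In steady state, investment equals break-even investment: s·k^α = (n + δ)·k.
Since y* = [s/(n + δ)]^(α/(1−α)), we have s/(n + δ) = (y*)^((1−α)/α) = 2.32^1.2727 = 2.9185.
Therefore s = 2.9185 × (n + δ) = 2.9185 × 0.113 = 0.3298.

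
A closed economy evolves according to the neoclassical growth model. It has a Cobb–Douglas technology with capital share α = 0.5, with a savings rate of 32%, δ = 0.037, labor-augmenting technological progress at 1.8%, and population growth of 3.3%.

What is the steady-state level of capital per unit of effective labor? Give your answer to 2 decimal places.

At the steady state, Δk = 0, so s·k^α = (n + g + δ)·k.
Dividing both sides by k: k^(1−α) = s / (n + g + δ).
k^0.5 = 0.32 / (0.033 + 0.018 + 0.037) = 0.32 / 0.088 = 3.6364
k* = 3.6364^(1/0.5) ≈ 13.2234

k* = 13.22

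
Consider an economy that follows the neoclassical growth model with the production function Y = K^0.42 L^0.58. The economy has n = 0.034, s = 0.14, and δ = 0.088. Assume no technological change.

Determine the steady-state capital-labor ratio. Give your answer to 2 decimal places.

k* ≈ 1.27

In steady state, investment equals break-even investment: s·k^α = (n + δ)·k.
Dividing both sides by k: k^(1−α) = s / (n + δ).
k^0.58 = 0.14 / (0.034 + 0.088) = 0.14 / 0.122 = 1.1475
k* = 1.1475^(1/0.58) ≈ 1.2677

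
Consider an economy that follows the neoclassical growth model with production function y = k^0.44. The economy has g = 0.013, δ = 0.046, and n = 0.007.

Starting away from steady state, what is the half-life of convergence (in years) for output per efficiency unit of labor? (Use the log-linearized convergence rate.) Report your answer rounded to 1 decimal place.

Near the steady state the convergence rate is λ = (1 − α)(n + g + δ).
λ = (1 − 0.44) × 0.066 = 0.56 × 0.066 = 0.03696
Half-life = ln 2 / λ = 0.6931 / 0.03696 ≈ 18.75 years

half-life ≈ 18.8 years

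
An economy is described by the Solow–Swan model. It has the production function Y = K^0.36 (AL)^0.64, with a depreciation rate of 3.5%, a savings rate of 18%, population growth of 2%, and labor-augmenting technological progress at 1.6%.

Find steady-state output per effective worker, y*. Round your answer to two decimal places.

y* ≈ 1.69

At the steady state, Δk = 0, so s·k^α = (n + g + δ)·k.
Dividing both sides by k: k^(1−α) = s / (n + g + δ).
k^0.64 = 0.18 / (0.020 + 0.016 + 0.035) = 0.18 / 0.071 = 2.5352
k* = 2.5352^(1/0.64) ≈ 4.2783
y* = (k*)^α = 4.2783^0.36 ≈ 1.6876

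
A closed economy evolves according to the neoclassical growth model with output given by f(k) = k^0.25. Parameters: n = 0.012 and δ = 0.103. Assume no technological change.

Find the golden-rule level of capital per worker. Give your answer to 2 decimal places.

The golden rule sets f'(k) = n + δ, i.e. α·k^(α−1) = n + δ.
So k^(1−α) = α / (n + δ) = 0.25 / 0.115 = 2.1739.
k_gold = 2.1739^(1/0.75) ≈ 2.8161

k_gold ≈ 2.82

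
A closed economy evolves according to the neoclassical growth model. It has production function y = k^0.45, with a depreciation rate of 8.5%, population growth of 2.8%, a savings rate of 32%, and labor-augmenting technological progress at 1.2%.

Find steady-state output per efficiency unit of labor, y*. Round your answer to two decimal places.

In steady state, investment equals break-even investment: s·k^α = (n + g + δ)·k.
Dividing both sides by k: k^(1−α) = s / (n + g + δ).
k^0.55 = 0.32 / (0.028 + 0.012 + 0.085) = 0.32 / 0.125 = 2.5600
k* = 2.5600^(1/0.55) ≈ 5.5240
y* = (k*)^α = 5.5240^0.45 ≈ 2.1578

y* = 2.16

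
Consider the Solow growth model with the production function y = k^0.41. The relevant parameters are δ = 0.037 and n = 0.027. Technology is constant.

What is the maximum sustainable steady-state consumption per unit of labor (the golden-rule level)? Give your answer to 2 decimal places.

At the golden rule, f'(k) = n + δ, so α·k^(α−1) = n + δ and k_gold = (α/(n + δ))^(1/(1−α)).
k_gold = (0.41/0.064)^(1/0.59) = 6.4063^1.6949 ≈ 23.2873
c_gold = f(k_gold) − (n + δ)·k_gold = 3.6351 − 0.064×23.2873 ≈ 2.1447

c_gold ≈ 2.14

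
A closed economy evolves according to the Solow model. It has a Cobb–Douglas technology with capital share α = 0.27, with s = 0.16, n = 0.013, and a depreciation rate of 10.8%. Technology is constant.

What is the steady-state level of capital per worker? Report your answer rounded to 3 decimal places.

Steady state requires s·f(k) = (n + δ)·k, i.e. s·k^α = (n + δ)·k.
Dividing both sides by k: k^(1−α) = s / (n + δ).
k^0.73 = 0.16 / (0.013 + 0.108) = 0.16 / 0.121 = 1.3223
k* = 1.3223^(1/0.73) ≈ 1.4662

k* ≈ 1.466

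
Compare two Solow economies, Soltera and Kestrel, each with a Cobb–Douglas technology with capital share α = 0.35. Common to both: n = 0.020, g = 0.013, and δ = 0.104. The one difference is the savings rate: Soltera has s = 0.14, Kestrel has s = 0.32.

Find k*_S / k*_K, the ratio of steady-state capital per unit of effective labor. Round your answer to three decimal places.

ratio ≈ 0.280

Steady-state k* = [s/(n + g + δ)]^(1/(1−α)), so the ratio is [ (s_S/(n + g + δ)_S) / (s_K/(n + g + δ)_K) ]^1.5385.
s_S/(n + g + δ)_S = 0.14/0.137 = 1.0219; s_K/(n + g + δ)_K = 0.32/0.137 = 2.3358.
Ratio = (1.0219/2.3358)^1.5385 = 0.4375^1.5385 ≈ 0.2803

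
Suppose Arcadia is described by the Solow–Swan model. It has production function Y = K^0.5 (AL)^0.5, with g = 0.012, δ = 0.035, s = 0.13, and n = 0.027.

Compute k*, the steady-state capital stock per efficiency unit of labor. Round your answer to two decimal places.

k* = 3.09

In steady state, investment equals break-even investment: s·k^α = (n + g + δ)·k.
Dividing both sides by k: k^(1−α) = s / (n + g + δ).
k^0.5 = 0.13 / (0.027 + 0.012 + 0.035) = 0.13 / 0.074 = 1.7568
k* = 1.7568^(1/0.5) ≈ 3.0863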